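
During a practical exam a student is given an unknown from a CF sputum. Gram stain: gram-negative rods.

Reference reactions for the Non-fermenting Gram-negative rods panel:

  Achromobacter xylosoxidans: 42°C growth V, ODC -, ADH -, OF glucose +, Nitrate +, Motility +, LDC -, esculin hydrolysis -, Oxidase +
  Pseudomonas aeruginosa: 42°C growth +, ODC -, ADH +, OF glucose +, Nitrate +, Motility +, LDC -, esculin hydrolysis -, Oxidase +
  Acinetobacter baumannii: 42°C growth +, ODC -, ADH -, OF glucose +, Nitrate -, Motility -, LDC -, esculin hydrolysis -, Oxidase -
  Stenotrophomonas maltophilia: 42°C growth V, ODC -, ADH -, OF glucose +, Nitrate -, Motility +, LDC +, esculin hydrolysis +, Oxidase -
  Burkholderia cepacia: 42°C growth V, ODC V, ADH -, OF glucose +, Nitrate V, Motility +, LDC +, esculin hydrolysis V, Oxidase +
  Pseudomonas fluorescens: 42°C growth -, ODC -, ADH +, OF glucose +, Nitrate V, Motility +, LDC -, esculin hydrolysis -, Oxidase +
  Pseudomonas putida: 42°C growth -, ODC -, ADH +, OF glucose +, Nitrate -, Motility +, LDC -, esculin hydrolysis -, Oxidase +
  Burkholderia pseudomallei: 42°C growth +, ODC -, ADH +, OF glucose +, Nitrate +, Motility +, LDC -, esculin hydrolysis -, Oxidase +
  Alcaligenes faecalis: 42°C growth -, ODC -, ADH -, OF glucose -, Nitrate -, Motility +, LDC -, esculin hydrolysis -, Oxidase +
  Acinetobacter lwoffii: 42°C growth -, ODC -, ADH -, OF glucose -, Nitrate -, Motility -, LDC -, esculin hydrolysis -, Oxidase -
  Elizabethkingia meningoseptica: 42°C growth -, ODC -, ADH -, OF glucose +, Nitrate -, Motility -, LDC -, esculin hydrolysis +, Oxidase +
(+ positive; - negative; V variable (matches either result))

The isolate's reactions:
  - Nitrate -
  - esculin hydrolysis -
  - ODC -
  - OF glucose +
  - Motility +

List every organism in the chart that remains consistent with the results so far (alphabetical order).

Burkholderia cepacia, Pseudomonas fluorescens, Pseudomonas putida

Nitrate -: excludes Achromobacter xylosoxidans, Pseudomonas aeruginosa, Burkholderia pseudomallei — 8 left.
OF glucose +: excludes Alcaligenes faecalis, Acinetobacter lwoffii — 6 left.
Motility +: excludes Acinetobacter baumannii, Elizabethkingia meningoseptica — 4 left.
ODC -: all 4 remaining candidates are consistent.
esculin hydrolysis -: excludes Stenotrophomonas maltophilia — 3 left.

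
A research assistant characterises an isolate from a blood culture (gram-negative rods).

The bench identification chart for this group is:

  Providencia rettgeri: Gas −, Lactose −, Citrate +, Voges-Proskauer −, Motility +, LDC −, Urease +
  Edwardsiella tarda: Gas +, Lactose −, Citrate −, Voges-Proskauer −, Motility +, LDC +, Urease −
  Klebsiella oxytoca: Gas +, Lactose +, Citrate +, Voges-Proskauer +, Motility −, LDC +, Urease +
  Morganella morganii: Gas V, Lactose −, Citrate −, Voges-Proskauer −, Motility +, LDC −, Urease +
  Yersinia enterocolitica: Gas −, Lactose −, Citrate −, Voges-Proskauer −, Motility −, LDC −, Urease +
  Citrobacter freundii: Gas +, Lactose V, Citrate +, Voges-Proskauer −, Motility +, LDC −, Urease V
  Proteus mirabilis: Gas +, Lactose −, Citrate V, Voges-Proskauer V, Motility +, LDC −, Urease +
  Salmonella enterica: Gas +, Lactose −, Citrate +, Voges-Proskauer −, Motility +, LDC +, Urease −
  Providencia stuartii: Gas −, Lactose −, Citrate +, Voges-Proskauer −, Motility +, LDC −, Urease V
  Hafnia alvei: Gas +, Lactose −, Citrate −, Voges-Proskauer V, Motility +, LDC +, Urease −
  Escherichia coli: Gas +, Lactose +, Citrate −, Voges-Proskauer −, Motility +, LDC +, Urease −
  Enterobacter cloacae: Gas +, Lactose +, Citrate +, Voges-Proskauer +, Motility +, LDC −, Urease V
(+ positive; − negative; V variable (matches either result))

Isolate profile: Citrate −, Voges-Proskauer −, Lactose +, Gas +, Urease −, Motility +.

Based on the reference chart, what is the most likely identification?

Motility +: excludes Klebsiella oxytoca, Yersinia enterocolitica — 10 left.
Gas +: excludes Providencia rettgeri, Providencia stuartii — 8 left.
Urease −: excludes Morganella morganii, Proteus mirabilis — 6 left.
Voges-Proskauer −: excludes Enterobacter cloacae — 5 left.
Lactose +: excludes Edwardsiella tarda, Salmonella enterica, Hafnia alvei — 2 left.
Citrate −: excludes Citrobacter freundii — 1 left.

Escherichia coli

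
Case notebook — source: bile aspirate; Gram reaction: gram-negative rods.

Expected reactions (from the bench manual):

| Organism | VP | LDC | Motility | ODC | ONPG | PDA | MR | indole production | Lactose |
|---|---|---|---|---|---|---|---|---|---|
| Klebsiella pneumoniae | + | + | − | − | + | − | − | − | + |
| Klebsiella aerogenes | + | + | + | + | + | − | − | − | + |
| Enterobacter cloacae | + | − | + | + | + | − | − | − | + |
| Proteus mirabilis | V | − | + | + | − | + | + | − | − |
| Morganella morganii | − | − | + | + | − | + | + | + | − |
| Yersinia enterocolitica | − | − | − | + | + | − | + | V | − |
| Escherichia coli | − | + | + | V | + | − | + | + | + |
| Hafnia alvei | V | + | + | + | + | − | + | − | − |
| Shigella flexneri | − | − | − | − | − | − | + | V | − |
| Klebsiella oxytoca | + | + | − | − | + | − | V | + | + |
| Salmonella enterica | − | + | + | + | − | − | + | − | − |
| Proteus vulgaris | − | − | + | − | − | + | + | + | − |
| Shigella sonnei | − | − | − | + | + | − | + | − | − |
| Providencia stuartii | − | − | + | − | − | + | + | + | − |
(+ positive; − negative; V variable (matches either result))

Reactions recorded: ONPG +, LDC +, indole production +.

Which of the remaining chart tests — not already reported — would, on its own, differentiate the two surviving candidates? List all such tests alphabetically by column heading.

Motility, VP

indole production +: excludes 7 organisms — 7 left.
LDC +: excludes 5 organisms — 2 left.
ONPG +: all 2 remaining candidates are consistent.
Two candidates remain: Escherichia coli and Klebsiella oxytoca.
  VP: Escherichia coli −, Klebsiella oxytoca + — discriminates.
  Motility: Escherichia coli +, Klebsiella oxytoca − — discriminates.
  ODC: V vs − — variable for at least one, does not separate.
  PDA: − vs − — same for both, does not separate.
  MR: + vs V — variable for at least one, does not separate.
  Lactose: + vs + — same for both, does not separate.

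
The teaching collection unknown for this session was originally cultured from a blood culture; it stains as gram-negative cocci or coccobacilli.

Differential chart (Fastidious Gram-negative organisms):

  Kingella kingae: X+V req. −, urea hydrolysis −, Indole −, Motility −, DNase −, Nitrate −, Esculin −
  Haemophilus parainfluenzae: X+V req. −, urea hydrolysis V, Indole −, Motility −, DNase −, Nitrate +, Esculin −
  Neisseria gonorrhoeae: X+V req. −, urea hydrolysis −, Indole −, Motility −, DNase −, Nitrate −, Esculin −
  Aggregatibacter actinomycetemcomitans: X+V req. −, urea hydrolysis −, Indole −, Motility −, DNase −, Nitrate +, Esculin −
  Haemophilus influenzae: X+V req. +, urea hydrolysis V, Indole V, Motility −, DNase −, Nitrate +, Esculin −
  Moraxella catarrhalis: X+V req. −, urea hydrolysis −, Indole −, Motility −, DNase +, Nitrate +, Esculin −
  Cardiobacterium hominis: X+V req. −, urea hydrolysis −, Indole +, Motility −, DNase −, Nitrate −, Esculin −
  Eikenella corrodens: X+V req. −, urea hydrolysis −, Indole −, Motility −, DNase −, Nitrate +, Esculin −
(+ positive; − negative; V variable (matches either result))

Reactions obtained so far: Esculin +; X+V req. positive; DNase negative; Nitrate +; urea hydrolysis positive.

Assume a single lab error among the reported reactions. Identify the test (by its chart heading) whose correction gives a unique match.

As reported, no row in the chart matches all 5 reactions.
Reversing urea hydrolysis → still no organism matches.
Reversing Nitrate → still no organism matches.
Reversing X+V req. → still no organism matches.
Reversing DNase → still no organism matches.
Reversing Esculin (to −) → unique match: Haemophilus influenzae.

Esculin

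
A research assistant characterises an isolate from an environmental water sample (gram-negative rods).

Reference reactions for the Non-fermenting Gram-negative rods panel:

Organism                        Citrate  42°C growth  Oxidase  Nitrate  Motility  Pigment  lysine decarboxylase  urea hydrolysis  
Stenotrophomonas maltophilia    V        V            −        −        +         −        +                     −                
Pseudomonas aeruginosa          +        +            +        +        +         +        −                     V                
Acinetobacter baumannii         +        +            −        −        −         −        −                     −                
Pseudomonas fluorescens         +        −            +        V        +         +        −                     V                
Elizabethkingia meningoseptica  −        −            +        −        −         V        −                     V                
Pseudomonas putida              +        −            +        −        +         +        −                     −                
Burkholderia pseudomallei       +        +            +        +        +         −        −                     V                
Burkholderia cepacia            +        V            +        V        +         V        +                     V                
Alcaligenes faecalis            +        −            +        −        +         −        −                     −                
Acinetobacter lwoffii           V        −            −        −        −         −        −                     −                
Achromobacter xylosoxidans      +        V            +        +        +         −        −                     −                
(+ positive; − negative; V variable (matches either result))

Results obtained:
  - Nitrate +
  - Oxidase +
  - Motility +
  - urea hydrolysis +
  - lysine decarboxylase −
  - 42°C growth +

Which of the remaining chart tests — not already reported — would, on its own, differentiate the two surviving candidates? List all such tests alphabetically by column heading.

Oxidase +: excludes Stenotrophomonas maltophilia, Acinetobacter baumannii, Acinetobacter lwoffii — 8 left.
Nitrate +: excludes Elizabethkingia meningoseptica, Pseudomonas putida, Alcaligenes faecalis — 5 left.
Motility +: all 5 remaining candidates are consistent.
lysine decarboxylase −: excludes Burkholderia cepacia — 4 left.
42°C growth +: excludes Pseudomonas fluorescens — 3 left.
urea hydrolysis +: excludes Achromobacter xylosoxidans — 2 left.
Two candidates remain: Burkholderia pseudomallei and Pseudomonas aeruginosa.
  Citrate: + vs + — same for both, does not separate.
  Pigment: Burkholderia pseudomallei −, Pseudomonas aeruginosa + — discriminates.

Pigment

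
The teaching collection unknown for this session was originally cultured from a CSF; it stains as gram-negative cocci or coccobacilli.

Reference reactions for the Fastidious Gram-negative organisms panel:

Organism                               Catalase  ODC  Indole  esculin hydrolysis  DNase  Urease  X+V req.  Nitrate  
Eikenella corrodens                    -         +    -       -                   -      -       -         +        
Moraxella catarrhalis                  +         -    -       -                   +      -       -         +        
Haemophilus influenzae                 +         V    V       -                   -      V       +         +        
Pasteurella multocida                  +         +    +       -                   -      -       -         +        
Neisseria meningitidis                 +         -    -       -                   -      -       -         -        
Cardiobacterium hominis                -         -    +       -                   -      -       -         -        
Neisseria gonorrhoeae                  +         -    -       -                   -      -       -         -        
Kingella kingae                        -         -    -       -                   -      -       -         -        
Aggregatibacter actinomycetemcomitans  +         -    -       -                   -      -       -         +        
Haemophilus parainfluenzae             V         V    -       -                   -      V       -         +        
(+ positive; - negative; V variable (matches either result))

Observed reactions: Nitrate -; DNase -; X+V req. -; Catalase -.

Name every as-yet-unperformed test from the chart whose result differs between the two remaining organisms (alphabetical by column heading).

DNase -: excludes Moraxella catarrhalis — 9 left.
Nitrate -: excludes 5 organisms — 4 left.
X+V req. -: all 4 remaining candidates are consistent.
Catalase -: excludes Neisseria meningitidis, Neisseria gonorrhoeae — 2 left.
Two candidates remain: Cardiobacterium hominis and Kingella kingae.
  ODC: - vs - — same for both, does not separate.
  Indole: Cardiobacterium hominis +, Kingella kingae - — discriminates.
  esculin hydrolysis: - vs - — same for both, does not separate.
  Urease: - vs - — same for both, does not separate.

Indole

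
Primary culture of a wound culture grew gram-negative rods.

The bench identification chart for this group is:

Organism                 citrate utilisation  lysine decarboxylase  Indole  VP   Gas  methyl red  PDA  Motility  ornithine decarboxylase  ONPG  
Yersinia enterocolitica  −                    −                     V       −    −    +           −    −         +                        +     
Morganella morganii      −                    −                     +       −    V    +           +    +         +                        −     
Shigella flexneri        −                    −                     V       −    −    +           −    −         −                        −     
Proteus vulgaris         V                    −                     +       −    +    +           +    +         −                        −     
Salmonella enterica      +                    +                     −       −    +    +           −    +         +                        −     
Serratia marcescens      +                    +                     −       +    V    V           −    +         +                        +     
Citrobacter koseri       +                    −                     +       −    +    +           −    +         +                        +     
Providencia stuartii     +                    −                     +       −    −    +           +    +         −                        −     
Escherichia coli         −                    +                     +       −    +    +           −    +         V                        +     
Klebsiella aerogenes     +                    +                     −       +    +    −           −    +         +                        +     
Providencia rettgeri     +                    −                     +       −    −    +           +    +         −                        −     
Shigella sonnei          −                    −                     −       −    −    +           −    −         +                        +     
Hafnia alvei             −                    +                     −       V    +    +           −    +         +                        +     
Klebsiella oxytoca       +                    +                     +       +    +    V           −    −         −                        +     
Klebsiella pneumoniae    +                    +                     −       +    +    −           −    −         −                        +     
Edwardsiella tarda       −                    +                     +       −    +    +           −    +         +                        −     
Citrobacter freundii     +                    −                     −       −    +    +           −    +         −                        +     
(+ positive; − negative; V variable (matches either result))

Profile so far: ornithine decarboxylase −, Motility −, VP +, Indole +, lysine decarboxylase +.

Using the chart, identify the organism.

Klebsiella oxytoca

Motility −: excludes 12 organisms — 5 left.
VP +: excludes Yersinia enterocolitica, Shigella flexneri, Shigella sonnei — 2 left.
ornithine decarboxylase −: all 2 remaining candidates are consistent.
Indole +: excludes Klebsiella pneumoniae — 1 left.
lysine decarboxylase +: the one remaining candidate is consistent.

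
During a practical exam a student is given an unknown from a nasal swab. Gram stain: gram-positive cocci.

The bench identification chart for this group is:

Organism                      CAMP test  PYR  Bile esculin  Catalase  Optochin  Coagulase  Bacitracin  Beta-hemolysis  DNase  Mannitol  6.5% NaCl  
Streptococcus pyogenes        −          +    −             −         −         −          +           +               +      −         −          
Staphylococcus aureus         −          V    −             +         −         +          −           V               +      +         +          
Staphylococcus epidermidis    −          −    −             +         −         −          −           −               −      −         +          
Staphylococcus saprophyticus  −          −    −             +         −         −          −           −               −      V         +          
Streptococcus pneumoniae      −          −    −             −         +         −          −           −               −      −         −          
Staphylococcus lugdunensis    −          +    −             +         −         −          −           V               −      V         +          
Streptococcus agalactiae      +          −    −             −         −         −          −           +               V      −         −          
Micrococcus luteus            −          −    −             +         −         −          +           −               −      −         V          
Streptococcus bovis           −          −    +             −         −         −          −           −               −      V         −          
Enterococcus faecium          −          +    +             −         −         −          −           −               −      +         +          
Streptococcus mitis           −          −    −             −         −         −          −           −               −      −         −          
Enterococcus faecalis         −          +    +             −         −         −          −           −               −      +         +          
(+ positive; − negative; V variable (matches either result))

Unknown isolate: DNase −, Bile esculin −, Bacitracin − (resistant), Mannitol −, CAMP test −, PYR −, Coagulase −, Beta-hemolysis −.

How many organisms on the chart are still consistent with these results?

4

Bacitracin −: excludes Streptococcus pyogenes, Micrococcus luteus — 10 left.
Coagulase −: excludes Staphylococcus aureus — 9 left.
Bile esculin −: excludes Streptococcus bovis, Enterococcus faecium, Enterococcus faecalis — 6 left.
Beta-hemolysis −: excludes Streptococcus agalactiae — 5 left.
Mannitol −: all 5 remaining candidates are consistent.
DNase −: all 5 remaining candidates are consistent.
CAMP test −: all 5 remaining candidates are consistent.
PYR −: excludes Staphylococcus lugdunensis — 4 left.
Still consistent: Staphylococcus epidermidis, Staphylococcus saprophyticus, Streptococcus mitis, Streptococcus pneumoniae.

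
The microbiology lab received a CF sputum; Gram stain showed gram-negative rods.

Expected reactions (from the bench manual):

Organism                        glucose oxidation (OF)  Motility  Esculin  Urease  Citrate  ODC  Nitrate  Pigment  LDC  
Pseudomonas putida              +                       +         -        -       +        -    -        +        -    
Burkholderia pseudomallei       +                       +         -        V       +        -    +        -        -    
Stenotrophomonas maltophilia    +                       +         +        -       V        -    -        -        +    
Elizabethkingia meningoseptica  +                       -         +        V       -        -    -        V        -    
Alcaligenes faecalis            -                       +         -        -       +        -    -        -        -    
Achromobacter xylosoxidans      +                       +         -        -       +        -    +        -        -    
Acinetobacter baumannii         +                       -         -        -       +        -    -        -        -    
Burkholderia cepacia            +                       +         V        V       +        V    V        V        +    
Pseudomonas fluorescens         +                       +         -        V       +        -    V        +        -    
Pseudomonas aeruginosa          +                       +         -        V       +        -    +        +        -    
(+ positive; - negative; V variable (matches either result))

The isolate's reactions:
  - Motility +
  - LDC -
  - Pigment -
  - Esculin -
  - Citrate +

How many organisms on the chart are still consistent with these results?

3

Esculin -: excludes Stenotrophomonas maltophilia, Elizabethkingia meningoseptica — 8 left.
Motility +: excludes Acinetobacter baumannii — 7 left.
LDC -: excludes Burkholderia cepacia — 6 left.
Citrate +: all 6 remaining candidates are consistent.
Pigment -: excludes Pseudomonas putida, Pseudomonas fluorescens, Pseudomonas aeruginosa — 3 left.
Still consistent: Achromobacter xylosoxidans, Alcaligenes faecalis, Burkholderia pseudomallei.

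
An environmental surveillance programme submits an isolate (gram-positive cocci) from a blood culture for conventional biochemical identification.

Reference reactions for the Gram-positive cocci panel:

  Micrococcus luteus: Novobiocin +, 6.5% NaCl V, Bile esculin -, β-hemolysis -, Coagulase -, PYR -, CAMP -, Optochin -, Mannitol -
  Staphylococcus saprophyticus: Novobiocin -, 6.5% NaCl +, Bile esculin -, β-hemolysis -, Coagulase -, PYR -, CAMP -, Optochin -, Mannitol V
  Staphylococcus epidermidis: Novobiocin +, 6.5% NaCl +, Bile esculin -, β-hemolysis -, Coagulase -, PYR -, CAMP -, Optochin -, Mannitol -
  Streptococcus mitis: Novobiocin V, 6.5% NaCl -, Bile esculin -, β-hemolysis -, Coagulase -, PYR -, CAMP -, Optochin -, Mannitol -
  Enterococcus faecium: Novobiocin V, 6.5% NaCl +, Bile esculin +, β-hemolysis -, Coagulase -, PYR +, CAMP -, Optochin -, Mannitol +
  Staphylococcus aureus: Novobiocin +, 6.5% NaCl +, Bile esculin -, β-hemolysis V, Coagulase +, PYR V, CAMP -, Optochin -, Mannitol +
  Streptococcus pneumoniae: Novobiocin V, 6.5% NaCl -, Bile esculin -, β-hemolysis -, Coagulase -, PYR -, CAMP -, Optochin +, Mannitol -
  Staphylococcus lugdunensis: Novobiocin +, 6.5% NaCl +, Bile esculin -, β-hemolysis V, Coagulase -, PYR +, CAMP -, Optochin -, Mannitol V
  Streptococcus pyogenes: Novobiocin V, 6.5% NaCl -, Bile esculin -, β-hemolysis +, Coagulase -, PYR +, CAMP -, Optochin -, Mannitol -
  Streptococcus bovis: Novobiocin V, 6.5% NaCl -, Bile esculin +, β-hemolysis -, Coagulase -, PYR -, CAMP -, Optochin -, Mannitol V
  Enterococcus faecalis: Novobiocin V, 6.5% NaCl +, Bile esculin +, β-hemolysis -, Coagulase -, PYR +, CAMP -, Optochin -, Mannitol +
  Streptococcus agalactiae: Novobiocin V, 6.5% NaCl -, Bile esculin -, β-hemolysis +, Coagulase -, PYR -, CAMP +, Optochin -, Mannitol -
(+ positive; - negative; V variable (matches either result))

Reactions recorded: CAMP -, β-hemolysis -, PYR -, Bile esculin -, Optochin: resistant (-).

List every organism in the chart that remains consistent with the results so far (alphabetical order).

Micrococcus luteus, Staphylococcus aureus, Staphylococcus epidermidis, Staphylococcus saprophyticus, Streptococcus mitis

Optochin -: excludes Streptococcus pneumoniae — 11 left.
PYR -: excludes Enterococcus faecium, Staphylococcus lugdunensis, Streptococcus pyogenes, Enterococcus faecalis — 7 left.
CAMP -: excludes Streptococcus agalactiae — 6 left.
β-hemolysis -: all 6 remaining candidates are consistent.
Bile esculin -: excludes Streptococcus bovis — 5 left.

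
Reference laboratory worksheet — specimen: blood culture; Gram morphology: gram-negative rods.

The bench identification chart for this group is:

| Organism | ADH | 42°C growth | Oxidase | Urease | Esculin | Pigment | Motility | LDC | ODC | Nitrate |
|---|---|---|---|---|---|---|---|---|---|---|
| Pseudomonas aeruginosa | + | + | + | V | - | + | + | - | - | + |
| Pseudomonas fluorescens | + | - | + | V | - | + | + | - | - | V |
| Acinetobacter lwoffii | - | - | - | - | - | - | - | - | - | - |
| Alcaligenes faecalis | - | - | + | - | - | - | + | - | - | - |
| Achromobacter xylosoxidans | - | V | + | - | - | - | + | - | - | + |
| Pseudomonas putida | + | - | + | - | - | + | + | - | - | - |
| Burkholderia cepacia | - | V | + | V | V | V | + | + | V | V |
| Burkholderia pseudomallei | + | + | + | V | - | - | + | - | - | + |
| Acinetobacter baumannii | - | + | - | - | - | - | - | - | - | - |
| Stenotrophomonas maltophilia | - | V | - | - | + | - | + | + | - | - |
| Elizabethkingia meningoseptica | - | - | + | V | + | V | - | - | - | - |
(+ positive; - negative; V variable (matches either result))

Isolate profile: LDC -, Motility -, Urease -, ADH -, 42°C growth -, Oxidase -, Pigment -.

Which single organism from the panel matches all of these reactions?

42°C growth -: excludes Pseudomonas aeruginosa, Burkholderia pseudomallei, Acinetobacter baumannii — 8 left.
Motility -: excludes 6 organisms — 2 left.
Pigment -: all 2 remaining candidates are consistent.
LDC -: all 2 remaining candidates are consistent.
ADH -: all 2 remaining candidates are consistent.
Oxidase -: excludes Elizabethkingia meningoseptica — 1 left.
Urease -: the one remaining candidate is consistent.

Acinetobacter lwoffii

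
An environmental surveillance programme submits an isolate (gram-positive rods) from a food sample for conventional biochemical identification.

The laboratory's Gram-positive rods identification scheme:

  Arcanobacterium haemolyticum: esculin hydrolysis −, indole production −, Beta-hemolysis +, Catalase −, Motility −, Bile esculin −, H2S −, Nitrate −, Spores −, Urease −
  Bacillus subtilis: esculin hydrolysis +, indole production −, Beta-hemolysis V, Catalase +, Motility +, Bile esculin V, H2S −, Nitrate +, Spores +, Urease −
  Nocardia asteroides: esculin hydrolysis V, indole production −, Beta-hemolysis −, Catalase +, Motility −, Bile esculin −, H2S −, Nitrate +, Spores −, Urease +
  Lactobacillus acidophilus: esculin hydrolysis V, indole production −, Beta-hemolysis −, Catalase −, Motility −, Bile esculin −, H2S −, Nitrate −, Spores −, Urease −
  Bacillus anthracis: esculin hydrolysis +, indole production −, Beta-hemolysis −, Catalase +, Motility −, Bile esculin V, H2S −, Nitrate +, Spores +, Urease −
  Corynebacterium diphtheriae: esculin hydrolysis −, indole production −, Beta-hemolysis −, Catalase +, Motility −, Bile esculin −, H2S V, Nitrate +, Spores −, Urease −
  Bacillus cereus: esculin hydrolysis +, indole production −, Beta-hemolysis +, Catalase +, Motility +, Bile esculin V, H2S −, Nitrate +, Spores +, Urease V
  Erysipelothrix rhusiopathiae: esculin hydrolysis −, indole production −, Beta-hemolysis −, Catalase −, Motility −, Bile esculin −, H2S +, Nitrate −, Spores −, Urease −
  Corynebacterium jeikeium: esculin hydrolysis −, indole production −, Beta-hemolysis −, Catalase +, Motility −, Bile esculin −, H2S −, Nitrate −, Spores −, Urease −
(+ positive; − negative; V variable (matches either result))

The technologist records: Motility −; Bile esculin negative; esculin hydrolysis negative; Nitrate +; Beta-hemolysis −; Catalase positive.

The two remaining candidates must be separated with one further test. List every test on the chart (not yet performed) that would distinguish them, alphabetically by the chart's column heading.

Beta-hemolysis −: excludes Arcanobacterium haemolyticum, Bacillus cereus — 7 left.
Catalase +: excludes Lactobacillus acidophilus, Erysipelothrix rhusiopathiae — 5 left.
Bile esculin −: all 5 remaining candidates are consistent.
Nitrate +: excludes Corynebacterium jeikeium — 4 left.
Motility −: excludes Bacillus subtilis — 3 left.
esculin hydrolysis −: excludes Bacillus anthracis — 2 left.
Two candidates remain: Corynebacterium diphtheriae and Nocardia asteroides.
  indole production: − vs − — same for both, does not separate.
  H2S: V vs − — variable for at least one, does not separate.
  Spores: − vs − — same for both, does not separate.
  Urease: Corynebacterium diphtheriae −, Nocardia asteroides + — discriminates.

Urease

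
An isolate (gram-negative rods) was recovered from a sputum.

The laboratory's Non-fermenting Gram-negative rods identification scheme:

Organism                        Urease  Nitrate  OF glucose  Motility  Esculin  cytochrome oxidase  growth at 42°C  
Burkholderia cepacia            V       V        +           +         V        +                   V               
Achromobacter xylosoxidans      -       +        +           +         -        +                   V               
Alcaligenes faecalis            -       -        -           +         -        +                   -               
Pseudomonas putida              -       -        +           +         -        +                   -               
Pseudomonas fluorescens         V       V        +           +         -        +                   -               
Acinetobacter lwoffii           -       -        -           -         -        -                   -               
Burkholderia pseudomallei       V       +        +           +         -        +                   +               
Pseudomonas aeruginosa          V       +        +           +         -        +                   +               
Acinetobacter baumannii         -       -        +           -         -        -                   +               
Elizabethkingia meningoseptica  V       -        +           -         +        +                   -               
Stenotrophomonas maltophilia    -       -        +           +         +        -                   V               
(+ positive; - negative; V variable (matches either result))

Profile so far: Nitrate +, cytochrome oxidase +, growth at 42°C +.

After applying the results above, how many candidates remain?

4

growth at 42°C +: excludes 5 organisms — 6 left.
cytochrome oxidase +: excludes Acinetobacter baumannii, Stenotrophomonas maltophilia — 4 left.
Nitrate +: all 4 remaining candidates are consistent.
Still consistent: Achromobacter xylosoxidans, Burkholderia cepacia, Burkholderia pseudomallei, Pseudomonas aeruginosa.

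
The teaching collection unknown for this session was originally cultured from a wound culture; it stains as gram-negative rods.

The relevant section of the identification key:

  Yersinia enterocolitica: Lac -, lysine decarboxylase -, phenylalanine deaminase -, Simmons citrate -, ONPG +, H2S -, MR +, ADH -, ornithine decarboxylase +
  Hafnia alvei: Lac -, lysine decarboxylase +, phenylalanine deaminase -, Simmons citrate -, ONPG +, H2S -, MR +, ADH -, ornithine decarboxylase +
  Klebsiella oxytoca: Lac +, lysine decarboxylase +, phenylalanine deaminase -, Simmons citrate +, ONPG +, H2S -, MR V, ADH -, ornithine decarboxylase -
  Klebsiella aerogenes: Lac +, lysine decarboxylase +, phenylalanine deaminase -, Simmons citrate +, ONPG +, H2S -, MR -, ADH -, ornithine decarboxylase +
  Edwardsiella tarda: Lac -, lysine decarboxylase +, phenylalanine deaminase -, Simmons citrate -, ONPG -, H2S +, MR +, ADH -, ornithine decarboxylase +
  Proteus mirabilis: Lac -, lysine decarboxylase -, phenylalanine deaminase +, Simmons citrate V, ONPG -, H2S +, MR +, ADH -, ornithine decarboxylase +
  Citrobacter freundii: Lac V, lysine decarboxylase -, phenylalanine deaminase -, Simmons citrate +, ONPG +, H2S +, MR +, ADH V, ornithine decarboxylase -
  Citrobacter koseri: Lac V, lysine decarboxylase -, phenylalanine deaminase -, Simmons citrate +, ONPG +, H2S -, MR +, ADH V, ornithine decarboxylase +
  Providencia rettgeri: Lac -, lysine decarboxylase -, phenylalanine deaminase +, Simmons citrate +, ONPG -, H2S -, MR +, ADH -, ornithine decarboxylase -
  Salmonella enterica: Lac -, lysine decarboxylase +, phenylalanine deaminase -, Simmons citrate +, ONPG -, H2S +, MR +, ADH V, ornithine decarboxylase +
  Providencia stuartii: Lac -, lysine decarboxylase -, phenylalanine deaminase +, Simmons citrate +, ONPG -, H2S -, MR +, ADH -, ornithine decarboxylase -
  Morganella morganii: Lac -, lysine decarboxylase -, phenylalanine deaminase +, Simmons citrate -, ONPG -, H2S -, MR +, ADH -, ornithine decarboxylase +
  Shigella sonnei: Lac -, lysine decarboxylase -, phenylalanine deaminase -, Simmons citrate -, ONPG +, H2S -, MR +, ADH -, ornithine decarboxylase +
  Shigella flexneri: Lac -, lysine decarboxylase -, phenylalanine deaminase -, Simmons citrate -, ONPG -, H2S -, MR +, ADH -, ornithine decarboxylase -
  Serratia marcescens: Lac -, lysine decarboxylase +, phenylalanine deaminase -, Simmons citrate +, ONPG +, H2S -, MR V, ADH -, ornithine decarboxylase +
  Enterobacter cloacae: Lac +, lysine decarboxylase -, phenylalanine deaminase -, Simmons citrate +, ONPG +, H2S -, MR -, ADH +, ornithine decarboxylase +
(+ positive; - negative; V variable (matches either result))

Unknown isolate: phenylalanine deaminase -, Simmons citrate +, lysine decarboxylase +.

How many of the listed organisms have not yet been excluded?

4

lysine decarboxylase +: excludes 10 organisms — 6 left.
Simmons citrate +: excludes Hafnia alvei, Edwardsiella tarda — 4 left.
phenylalanine deaminase -: all 4 remaining candidates are consistent.
Still consistent: Klebsiella aerogenes, Klebsiella oxytoca, Salmonella enterica, Serratia marcescens.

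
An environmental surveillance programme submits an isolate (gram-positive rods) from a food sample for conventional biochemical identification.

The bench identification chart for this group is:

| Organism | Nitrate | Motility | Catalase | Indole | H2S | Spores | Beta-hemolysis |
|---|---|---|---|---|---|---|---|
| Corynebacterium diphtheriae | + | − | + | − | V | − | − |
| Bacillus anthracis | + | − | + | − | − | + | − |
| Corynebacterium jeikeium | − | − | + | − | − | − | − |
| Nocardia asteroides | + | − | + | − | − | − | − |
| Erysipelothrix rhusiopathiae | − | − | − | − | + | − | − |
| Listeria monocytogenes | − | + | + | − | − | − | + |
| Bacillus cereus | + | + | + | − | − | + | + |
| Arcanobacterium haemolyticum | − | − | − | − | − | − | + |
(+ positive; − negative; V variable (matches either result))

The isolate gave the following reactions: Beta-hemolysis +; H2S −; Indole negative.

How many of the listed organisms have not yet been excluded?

Beta-hemolysis +: excludes 5 organisms — 3 left.
Indole −: all 3 remaining candidates are consistent.
H2S −: all 3 remaining candidates are consistent.
Still consistent: Arcanobacterium haemolyticum, Bacillus cereus, Listeria monocytogenes.

3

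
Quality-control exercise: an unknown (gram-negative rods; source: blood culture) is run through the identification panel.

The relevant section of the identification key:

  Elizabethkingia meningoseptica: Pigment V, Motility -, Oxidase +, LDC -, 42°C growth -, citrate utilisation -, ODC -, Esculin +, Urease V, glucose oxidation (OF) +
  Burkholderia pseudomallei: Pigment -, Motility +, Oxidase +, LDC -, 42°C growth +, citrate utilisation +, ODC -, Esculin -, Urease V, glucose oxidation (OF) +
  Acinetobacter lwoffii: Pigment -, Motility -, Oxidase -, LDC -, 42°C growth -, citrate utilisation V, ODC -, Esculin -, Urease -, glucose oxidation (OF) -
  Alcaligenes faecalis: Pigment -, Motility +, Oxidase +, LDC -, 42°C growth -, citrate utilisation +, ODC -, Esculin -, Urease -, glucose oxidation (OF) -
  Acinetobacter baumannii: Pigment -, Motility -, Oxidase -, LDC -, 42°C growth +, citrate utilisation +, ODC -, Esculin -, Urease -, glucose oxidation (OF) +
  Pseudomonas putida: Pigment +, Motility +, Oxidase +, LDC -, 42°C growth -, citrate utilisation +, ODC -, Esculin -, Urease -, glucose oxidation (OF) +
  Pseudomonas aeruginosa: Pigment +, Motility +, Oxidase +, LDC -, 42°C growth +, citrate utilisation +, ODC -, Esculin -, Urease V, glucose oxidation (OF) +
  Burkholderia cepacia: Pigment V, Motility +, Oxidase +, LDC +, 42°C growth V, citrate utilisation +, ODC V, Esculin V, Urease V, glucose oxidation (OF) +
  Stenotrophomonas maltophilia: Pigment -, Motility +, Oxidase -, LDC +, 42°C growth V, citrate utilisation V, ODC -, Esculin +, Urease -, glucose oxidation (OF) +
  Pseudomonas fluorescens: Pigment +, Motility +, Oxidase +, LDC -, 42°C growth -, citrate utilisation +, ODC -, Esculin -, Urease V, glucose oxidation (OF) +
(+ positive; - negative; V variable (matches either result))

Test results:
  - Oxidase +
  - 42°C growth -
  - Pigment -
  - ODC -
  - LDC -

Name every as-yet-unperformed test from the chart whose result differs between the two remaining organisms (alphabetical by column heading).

citrate utilisation, Esculin, glucose oxidation (OF), Motility

ODC -: all 10 remaining candidates are consistent.
42°C growth -: excludes Burkholderia pseudomallei, Acinetobacter baumannii, Pseudomonas aeruginosa — 7 left.
Oxidase +: excludes Acinetobacter lwoffii, Stenotrophomonas maltophilia — 5 left.
Pigment -: excludes Pseudomonas putida, Pseudomonas fluorescens — 3 left.
LDC -: excludes Burkholderia cepacia — 2 left.
Two candidates remain: Alcaligenes faecalis and Elizabethkingia meningoseptica.
  Motility: Alcaligenes faecalis +, Elizabethkingia meningoseptica - — discriminates.
  citrate utilisation: Alcaligenes faecalis +, Elizabethkingia meningoseptica - — discriminates.
  Esculin: Alcaligenes faecalis -, Elizabethkingia meningoseptica + — discriminates.
  Urease: - vs V — variable for at least one, does not separate.
  glucose oxidation (OF): Alcaligenes faecalis -, Elizabethkingia meningoseptica + — discriminates.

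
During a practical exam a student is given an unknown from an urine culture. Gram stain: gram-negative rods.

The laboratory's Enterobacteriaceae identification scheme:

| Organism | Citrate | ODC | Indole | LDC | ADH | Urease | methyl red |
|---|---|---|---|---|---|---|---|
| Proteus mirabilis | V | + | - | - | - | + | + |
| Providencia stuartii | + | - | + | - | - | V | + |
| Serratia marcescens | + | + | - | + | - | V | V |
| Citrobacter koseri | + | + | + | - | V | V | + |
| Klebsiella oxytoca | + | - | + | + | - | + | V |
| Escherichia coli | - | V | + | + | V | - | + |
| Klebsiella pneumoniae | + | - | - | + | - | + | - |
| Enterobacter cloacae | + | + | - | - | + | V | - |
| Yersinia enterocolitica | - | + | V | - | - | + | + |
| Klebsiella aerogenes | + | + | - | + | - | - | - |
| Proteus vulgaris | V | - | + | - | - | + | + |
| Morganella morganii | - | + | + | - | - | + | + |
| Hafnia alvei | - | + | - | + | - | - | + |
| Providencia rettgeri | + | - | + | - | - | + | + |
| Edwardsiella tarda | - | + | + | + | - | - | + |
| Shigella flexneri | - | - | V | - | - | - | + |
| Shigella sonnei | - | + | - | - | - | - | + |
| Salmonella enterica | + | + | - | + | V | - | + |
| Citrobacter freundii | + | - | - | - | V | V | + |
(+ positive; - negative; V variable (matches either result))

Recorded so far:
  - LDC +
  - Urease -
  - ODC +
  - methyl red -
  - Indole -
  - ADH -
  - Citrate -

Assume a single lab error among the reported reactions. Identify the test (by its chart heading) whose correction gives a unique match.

As reported, no row in the chart matches all 7 reactions.
Reversing ODC → still no organism matches.
Reversing Indole → still no organism matches.
Reversing methyl red (to +) → unique match: Hafnia alvei.
Reversing Citrate → 2 organisms match (not unique).
Reversing Urease → still no organism matches.
Reversing ADH → still no organism matches.
Reversing LDC → still no organism matches.

methyl red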